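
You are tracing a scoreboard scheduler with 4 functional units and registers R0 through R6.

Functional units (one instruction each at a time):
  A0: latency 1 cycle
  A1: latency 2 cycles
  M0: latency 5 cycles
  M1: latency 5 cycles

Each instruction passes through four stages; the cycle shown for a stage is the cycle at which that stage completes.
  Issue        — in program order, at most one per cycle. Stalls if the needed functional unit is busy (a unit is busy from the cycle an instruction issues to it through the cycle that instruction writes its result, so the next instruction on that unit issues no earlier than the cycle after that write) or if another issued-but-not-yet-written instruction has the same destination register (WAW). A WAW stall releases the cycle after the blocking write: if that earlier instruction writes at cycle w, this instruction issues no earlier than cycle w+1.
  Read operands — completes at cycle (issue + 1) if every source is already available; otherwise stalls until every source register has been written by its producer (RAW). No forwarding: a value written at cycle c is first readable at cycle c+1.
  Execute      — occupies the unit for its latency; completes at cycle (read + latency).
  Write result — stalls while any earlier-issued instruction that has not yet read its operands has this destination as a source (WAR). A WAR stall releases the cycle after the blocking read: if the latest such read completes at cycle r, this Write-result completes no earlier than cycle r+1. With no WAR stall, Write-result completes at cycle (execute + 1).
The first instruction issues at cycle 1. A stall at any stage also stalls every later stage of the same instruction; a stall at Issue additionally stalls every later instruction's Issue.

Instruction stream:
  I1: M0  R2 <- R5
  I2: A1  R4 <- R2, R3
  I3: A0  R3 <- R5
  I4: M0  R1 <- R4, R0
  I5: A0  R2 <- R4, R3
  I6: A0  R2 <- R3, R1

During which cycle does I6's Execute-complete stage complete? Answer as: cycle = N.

cycle = 21

t=1  I1 dispatched to M0
t=2  I1 operands ready, I2 dispatched to A1
t=3  I3 dispatched to A0
t=4  I3 operands ready
t=5  I3 complete
t=7  I1 complete
t=8  R2←I1
t=9  I2 operands ready, I4 dispatched to M0
t=10  R3←I3
t=11  I2 complete, I5 dispatched to A0
t=12  R4←I2
t=13  I4 operands ready, I5 operands ready
t=14  I5 complete
t=15  R2←I5
t=16  I6 dispatched to A0
t=18  I4 complete
t=19  R1←I4
t=20  I6 operands ready
t=21  I6 complete
t=22  R2←I6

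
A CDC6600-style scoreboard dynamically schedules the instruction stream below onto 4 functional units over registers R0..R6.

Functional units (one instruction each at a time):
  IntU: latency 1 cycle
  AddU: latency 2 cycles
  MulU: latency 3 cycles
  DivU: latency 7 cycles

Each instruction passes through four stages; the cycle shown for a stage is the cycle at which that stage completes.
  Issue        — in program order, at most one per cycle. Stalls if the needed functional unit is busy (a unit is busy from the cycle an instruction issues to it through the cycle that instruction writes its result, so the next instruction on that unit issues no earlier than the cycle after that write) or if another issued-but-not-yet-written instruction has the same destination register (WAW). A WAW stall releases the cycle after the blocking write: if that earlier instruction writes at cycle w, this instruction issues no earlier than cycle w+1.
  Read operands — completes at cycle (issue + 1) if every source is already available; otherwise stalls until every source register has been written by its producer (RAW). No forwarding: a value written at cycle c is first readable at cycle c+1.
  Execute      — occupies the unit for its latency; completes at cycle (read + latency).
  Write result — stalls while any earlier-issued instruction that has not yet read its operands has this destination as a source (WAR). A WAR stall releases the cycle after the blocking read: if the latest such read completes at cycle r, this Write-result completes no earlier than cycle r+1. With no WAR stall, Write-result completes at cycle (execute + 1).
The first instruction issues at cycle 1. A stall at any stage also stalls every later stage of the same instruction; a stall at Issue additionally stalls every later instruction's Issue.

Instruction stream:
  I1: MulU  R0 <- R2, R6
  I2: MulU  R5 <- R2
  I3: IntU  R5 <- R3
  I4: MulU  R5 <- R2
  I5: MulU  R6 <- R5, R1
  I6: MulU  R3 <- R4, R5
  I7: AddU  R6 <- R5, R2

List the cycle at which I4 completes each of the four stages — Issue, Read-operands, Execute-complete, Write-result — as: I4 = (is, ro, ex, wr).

[1] I1 dispatched to MulU
[2] I1 operands ready
[5] I1 complete
[6] R0←I1
[7] I2 dispatched to MulU
[8] I2 operands ready
[11] I2 complete
[12] R5←I2
[13] I3 dispatched to IntU
[14] I3 operands ready
[15] I3 complete
[16] R5←I3
[17] I4 dispatched to MulU
[18] I4 operands ready
[21] I4 complete
[22] R5←I4
[23] I5 dispatched to MulU
[24] I5 operands ready
[27] I5 complete
[28] R6←I5
[29] I6 dispatched to MulU
[30] I6 operands ready; I7 dispatched to AddU
[31] I7 operands ready
[33] I6 complete; I7 complete
[34] R3←I6; R6←I7

I4 = (17, 18, 21, 22)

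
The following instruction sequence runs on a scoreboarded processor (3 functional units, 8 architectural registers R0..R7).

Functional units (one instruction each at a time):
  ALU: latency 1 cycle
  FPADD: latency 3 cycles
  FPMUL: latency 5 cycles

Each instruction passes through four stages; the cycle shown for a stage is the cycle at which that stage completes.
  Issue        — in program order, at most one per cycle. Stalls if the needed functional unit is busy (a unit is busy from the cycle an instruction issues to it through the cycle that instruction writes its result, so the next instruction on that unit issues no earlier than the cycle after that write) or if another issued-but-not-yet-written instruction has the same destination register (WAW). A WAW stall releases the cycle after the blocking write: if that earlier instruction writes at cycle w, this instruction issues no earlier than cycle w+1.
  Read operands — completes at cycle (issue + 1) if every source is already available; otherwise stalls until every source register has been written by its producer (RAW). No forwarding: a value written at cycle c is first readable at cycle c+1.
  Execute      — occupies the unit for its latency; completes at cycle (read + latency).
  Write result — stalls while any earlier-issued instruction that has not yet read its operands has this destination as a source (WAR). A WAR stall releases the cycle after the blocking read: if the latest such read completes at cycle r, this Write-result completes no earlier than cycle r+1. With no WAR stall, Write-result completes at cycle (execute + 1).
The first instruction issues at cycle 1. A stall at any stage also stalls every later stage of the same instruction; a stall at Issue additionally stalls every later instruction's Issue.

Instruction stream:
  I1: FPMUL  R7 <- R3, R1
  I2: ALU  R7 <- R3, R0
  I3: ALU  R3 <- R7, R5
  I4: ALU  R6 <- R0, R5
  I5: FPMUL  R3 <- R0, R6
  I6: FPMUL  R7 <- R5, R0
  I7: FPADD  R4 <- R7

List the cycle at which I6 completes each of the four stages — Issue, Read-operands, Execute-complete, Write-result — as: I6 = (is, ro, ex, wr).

[1] I1→FPMUL
[2] I1 RO
[7] I1 EX
[8] I1 WR R7
[9] I2→ALU
[10] I2 RO
[11] I2 EX
[12] I2 WR R7
[13] I3→ALU
[14] I3 RO
[15] I3 EX
[16] I3 WR R3
[17] I4→ALU
[18] I4 RO | I5→FPMUL
[19] I4 EX
[20] I4 WR R6
[21] I5 RO
[26] I5 EX
[27] I5 WR R3
[28] I6→FPMUL
[29] I6 RO | I7→FPADD
[34] I6 EX
[35] I6 WR R7
[36] I7 RO
[39] I7 EX
[40] I7 WR R4

I6 = (28, 29, 34, 35)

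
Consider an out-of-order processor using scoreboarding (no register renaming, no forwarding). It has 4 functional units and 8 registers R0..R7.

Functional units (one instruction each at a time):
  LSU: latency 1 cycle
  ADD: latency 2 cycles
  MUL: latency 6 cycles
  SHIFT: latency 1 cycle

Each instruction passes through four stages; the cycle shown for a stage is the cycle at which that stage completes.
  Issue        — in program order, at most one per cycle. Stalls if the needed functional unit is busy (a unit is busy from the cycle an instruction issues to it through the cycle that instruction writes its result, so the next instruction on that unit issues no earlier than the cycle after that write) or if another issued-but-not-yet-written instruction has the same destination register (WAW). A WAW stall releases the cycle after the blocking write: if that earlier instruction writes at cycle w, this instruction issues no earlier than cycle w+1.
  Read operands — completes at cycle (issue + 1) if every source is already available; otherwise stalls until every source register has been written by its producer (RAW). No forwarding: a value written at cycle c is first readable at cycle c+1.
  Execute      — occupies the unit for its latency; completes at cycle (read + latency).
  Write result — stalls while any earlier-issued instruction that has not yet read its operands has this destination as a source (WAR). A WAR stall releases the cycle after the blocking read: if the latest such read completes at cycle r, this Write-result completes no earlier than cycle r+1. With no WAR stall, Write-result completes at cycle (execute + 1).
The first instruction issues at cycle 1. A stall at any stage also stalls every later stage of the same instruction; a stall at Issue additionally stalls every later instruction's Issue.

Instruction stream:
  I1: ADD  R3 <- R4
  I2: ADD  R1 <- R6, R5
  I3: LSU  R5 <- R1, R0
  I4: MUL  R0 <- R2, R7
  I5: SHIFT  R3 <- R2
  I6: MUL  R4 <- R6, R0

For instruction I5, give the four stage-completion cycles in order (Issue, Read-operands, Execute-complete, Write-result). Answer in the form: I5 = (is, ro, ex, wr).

1) issue 1, read 2, done 4, write 5
2) issue 6, read 7, done 9, write 10  <struct: ADD busy until I1 writes@5>
3) issue 7, read 11, done 12, write 13  <RAW R1: wait I2 write@10>
4) issue 8, read 9, done 15, write 16
5) issue 9, read 10, done 11, write 12
6) issue 17, read 18, done 24, write 25  <struct: MUL busy until I4 writes@16>

I5 = (9, 10, 11, 12)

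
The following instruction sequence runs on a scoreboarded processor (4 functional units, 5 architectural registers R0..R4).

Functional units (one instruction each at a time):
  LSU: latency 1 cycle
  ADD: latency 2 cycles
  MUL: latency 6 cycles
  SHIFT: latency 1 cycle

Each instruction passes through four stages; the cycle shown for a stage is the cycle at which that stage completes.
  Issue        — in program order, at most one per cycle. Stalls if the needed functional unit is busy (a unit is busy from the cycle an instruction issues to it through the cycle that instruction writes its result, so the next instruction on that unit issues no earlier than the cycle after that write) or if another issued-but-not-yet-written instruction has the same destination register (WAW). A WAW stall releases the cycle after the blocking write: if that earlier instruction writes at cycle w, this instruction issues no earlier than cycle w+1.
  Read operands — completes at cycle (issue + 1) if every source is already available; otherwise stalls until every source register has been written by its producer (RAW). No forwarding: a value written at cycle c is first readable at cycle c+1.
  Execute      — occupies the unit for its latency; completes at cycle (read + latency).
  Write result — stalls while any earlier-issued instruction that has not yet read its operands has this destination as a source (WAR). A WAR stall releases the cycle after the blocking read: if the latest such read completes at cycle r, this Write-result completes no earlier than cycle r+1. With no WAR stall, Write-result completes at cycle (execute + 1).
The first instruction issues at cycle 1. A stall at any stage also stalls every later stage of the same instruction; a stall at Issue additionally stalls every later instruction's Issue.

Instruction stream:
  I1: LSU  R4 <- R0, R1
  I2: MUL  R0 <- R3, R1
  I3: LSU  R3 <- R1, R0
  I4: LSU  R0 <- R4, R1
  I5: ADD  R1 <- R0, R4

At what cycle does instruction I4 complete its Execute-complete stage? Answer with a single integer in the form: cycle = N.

cycle = 16

1) issue 1, read 2, done 3, write 4
2) issue 2, read 3, done 9, write 10
3) issue 5, read 11, done 12, write 13  <struct: LSU busy until I1 writes@4 / RAW R0: wait I2 write@10>
4) issue 14, read 15, done 16, write 17  <struct: LSU busy until I3 writes@13>
5) issue 15, read 18, done 20, write 21  <RAW R0: wait I4 write@17>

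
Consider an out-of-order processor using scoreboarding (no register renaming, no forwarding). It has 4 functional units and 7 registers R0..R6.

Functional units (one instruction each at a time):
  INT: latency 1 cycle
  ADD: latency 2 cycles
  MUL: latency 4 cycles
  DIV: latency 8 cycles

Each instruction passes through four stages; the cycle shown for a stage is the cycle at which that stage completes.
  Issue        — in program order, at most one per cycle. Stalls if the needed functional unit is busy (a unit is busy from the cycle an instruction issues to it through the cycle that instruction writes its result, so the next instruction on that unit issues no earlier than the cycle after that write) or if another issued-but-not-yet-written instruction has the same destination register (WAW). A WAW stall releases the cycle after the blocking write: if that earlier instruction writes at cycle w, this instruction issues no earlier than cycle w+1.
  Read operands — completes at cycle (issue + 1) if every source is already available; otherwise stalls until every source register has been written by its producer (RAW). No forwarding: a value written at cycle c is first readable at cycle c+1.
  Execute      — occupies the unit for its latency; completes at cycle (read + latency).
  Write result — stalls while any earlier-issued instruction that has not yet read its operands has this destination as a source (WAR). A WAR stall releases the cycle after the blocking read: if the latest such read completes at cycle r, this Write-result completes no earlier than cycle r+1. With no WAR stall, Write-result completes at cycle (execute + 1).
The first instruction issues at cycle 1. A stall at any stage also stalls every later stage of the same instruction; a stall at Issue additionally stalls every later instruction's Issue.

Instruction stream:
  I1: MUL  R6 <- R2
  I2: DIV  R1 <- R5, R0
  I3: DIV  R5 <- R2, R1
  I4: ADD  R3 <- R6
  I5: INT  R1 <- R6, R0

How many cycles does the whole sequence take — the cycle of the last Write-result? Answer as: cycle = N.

cycle = 23

I1  is:1  ro:2  ex:6  wr:7
I2  is:2  ro:3  ex:11  wr:12
I3  is:13  ro:14  ex:22  wr:23  — struct: DIV busy until I2 writes@12
I4  is:14  ro:15  ex:17  wr:18
I5  is:15  ro:16  ex:17  wr:18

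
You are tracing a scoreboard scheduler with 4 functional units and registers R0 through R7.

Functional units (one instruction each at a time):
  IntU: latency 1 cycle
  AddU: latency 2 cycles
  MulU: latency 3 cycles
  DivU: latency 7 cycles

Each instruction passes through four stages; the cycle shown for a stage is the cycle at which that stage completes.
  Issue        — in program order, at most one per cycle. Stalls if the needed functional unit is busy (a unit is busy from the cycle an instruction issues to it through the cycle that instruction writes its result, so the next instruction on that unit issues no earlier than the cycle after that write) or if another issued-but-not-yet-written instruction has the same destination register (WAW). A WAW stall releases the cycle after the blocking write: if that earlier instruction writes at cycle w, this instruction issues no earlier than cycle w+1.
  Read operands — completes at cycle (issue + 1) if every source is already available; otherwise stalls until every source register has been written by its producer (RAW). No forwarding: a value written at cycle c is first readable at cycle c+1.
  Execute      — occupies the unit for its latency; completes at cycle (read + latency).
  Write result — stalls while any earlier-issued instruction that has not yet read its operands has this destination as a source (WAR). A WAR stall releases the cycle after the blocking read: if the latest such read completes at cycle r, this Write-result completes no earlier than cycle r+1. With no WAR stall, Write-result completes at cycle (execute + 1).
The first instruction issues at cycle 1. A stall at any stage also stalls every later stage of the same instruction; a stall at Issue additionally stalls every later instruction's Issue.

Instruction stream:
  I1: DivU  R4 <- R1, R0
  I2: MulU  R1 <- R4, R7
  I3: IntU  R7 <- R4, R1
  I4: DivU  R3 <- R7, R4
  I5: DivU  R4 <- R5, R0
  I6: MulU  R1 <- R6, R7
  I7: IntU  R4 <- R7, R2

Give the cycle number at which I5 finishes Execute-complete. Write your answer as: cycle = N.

cycle = 36

t=1  I1→DivU
t=2  I1 RO; I2→MulU
t=3  I3→IntU
t=9  I1 EX
t=10  I1 WR R4
t=11  I2 RO; I4→DivU
t=14  I2 EX
t=15  I2 WR R1
t=16  I3 RO
t=17  I3 EX
t=18  I3 WR R7
t=19  I4 RO
t=26  I4 EX
t=27  I4 WR R3
t=28  I5→DivU
t=29  I5 RO; I6→MulU
t=30  I6 RO
t=33  I6 EX
t=34  I6 WR R1
t=36  I5 EX
t=37  I5 WR R4
t=38  I7→IntU
t=39  I7 RO
t=40  I7 EX
t=41  I7 WR R4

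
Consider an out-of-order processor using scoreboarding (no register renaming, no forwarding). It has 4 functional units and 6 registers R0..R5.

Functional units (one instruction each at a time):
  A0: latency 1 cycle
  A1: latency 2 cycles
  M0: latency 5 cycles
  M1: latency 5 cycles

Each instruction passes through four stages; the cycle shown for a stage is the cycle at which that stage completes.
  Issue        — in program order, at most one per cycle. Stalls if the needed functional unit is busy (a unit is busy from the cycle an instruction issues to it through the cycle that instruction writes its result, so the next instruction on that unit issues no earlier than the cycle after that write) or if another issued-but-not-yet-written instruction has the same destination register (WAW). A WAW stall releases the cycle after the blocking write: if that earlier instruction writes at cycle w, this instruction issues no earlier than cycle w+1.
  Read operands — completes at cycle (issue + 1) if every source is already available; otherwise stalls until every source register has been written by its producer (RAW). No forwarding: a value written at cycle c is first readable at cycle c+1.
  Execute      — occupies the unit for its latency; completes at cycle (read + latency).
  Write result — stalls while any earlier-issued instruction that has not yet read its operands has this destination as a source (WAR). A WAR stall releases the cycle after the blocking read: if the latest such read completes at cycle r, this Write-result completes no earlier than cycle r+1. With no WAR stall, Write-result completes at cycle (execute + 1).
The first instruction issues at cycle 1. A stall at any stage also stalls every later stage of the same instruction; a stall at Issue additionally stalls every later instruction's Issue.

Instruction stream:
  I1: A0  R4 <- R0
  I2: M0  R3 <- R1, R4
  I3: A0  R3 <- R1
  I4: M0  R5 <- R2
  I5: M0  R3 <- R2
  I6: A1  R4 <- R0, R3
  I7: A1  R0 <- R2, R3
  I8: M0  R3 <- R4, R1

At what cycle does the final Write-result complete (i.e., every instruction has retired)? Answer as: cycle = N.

cycle = 41

cycle 1: I1→A0
cycle 2: I1 RO · I2→M0
cycle 3: I1 EX
cycle 4: I1 WR R4
cycle 5: I2 RO
cycle 10: I2 EX
cycle 11: I2 WR R3
cycle 12: I3→A0
cycle 13: I3 RO · I4→M0
cycle 14: I3 EX · I4 RO
cycle 15: I3 WR R3
cycle 19: I4 EX
cycle 20: I4 WR R5
cycle 21: I5→M0
cycle 22: I5 RO · I6→A1
cycle 27: I5 EX
cycle 28: I5 WR R3
cycle 29: I6 RO
cycle 31: I6 EX
cycle 32: I6 WR R4
cycle 33: I7→A1
cycle 34: I7 RO · I8→M0
cycle 35: I8 RO
cycle 36: I7 EX
cycle 37: I7 WR R0
cycle 40: I8 EX
cycle 41: I8 WR R3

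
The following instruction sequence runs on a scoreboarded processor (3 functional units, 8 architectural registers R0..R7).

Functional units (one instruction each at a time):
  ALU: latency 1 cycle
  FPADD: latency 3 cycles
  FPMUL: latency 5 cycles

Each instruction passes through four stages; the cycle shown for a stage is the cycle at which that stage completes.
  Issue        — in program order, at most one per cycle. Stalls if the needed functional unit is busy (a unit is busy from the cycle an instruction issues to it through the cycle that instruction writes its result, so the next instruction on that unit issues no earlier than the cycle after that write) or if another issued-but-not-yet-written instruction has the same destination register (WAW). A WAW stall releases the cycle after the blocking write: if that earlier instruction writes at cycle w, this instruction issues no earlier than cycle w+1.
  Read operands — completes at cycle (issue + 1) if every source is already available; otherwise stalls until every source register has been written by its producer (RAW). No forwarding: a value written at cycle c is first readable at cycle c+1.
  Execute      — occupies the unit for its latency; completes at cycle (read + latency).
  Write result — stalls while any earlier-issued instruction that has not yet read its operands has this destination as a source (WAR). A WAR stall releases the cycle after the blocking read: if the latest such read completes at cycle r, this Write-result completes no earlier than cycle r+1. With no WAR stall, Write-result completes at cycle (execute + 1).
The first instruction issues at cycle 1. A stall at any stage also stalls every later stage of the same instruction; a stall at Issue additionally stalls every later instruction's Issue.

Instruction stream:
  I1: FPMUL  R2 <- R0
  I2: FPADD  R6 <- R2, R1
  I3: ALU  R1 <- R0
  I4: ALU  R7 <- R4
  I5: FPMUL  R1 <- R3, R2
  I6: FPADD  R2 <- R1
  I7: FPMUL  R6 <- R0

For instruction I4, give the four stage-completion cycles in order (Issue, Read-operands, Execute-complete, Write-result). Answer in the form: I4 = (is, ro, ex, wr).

[I1] 1/2/7/8
[I2] 2/9/12/13  (RAW R2: wait I1 write@8)
[I3] 3/4/5/10  (WAR R1: wait I2 read@9)
[I4] 11/12/13/14  (struct: ALU busy until I3 writes@10)
[I5] 12/13/18/19
[I6] 14/20/23/24  (struct: FPADD busy until I2 writes@13; RAW R1: wait I5 write@19)
[I7] 20/21/26/27  (struct: FPMUL busy until I5 writes@19)

I4 = (11, 12, 13, 14)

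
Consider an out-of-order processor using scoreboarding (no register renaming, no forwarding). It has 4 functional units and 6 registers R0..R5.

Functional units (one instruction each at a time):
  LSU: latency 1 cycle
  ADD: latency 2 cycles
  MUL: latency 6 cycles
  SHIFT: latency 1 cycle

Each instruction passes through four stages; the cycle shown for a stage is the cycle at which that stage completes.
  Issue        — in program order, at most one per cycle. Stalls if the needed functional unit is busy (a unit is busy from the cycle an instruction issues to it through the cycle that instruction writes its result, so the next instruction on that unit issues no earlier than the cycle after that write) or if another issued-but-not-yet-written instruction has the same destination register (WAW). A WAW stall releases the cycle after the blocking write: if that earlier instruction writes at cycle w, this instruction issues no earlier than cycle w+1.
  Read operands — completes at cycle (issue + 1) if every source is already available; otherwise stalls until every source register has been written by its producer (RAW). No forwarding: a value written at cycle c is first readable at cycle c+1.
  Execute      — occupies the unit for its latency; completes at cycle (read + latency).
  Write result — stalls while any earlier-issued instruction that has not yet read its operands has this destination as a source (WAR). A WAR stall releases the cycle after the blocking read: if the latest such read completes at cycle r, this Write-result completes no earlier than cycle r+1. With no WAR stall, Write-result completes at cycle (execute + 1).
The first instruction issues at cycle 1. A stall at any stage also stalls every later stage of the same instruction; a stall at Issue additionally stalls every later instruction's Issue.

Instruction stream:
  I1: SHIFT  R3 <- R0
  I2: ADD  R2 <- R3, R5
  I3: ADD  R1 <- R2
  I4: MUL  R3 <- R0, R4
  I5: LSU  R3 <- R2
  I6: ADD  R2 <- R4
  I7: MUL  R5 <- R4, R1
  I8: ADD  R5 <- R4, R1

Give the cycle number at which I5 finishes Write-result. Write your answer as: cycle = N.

cycle = 22

t=1  issue I1 (SHIFT)
t=2  I1 read-ops · issue I2 (ADD)
t=3  I1 finished on SHIFT
t=4  I1→R3
t=5  I2 read-ops
t=7  I2 finished on ADD
t=8  I2→R2
t=9  issue I3 (ADD)
t=10  I3 read-ops · issue I4 (MUL)
t=11  I4 read-ops
t=12  I3 finished on ADD
t=13  I3→R1
t=17  I4 finished on MUL
t=18  I4→R3
t=19  issue I5 (LSU)
t=20  I5 read-ops · issue I6 (ADD)
t=21  I5 finished on LSU · I6 read-ops · issue I7 (MUL)
t=22  I5→R3 · I7 read-ops
t=23  I6 finished on ADD
t=24  I6→R2
t=28  I7 finished on MUL
t=29  I7→R5
t=30  issue I8 (ADD)
t=31  I8 read-ops
t=33  I8 finished on ADD
t=34  I8→R5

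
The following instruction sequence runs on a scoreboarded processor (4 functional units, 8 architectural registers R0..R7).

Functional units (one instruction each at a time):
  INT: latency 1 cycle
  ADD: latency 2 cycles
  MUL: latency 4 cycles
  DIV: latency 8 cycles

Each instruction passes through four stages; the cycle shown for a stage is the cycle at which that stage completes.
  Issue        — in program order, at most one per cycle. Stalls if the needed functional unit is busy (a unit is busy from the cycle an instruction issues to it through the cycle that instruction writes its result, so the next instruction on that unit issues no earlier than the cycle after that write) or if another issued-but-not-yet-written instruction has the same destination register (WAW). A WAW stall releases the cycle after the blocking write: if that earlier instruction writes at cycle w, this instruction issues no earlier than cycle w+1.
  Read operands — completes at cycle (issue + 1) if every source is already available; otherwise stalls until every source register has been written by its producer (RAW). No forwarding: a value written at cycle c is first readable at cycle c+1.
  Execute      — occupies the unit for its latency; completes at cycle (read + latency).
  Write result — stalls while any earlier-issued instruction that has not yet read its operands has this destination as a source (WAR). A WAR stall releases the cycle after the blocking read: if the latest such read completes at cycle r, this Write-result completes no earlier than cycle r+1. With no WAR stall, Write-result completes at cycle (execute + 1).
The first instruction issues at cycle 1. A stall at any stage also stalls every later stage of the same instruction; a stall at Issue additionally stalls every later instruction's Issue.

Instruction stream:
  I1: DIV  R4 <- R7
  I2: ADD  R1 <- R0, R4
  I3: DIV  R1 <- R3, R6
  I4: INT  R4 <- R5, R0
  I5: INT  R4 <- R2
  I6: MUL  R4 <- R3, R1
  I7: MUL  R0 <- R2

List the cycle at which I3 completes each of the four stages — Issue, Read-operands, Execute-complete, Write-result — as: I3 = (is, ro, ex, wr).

I1  is:1  ro:2  ex:10  wr:11
I2  is:2  ro:12  ex:14  wr:15  — RAW R4: wait I1 write@11
I3  is:16  ro:17  ex:25  wr:26  — WAW R1: wait I2 write@15
I4  is:17  ro:18  ex:19  wr:20
I5  is:21  ro:22  ex:23  wr:24  — struct: INT busy until I4 writes@20
I6  is:25  ro:27  ex:31  wr:32  — WAW R4: wait I5 write@24, RAW R1: wait I3 write@26
I7  is:33  ro:34  ex:38  wr:39  — struct: MUL busy until I6 writes@32

I3 = (16, 17, 25, 26)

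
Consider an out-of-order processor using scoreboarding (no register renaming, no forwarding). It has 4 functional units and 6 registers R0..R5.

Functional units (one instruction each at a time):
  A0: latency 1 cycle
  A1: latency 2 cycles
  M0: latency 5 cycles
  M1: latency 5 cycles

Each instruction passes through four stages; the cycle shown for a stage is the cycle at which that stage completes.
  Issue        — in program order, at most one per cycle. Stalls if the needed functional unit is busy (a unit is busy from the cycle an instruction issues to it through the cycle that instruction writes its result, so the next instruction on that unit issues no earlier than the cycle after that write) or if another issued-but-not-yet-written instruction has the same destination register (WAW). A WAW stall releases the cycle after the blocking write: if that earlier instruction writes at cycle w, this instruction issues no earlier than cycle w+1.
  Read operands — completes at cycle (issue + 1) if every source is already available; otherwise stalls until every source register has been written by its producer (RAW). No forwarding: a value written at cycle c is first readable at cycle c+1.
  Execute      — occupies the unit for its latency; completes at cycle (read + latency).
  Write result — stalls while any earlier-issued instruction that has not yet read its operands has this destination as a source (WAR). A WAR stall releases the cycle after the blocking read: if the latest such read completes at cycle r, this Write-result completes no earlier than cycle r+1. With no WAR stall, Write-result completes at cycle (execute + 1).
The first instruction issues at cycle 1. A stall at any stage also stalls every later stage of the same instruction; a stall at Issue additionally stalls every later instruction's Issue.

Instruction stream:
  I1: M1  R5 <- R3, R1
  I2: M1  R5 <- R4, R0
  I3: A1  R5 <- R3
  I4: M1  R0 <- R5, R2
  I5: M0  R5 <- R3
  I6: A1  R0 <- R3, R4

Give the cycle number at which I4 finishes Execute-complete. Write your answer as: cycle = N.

1) issue 1, read 2, done 7, write 8
2) issue 9, read 10, done 15, write 16  <struct: M1 busy until I1 writes@8>
3) issue 17, read 18, done 20, write 21  <WAW R5: wait I2 write@16>
4) issue 18, read 22, done 27, write 28  <RAW R5: wait I3 write@21>
5) issue 22, read 23, done 28, write 29  <WAW R5: wait I3 write@21>
6) issue 29, read 30, done 32, write 33  <WAW R0: wait I4 write@28>

cycle = 27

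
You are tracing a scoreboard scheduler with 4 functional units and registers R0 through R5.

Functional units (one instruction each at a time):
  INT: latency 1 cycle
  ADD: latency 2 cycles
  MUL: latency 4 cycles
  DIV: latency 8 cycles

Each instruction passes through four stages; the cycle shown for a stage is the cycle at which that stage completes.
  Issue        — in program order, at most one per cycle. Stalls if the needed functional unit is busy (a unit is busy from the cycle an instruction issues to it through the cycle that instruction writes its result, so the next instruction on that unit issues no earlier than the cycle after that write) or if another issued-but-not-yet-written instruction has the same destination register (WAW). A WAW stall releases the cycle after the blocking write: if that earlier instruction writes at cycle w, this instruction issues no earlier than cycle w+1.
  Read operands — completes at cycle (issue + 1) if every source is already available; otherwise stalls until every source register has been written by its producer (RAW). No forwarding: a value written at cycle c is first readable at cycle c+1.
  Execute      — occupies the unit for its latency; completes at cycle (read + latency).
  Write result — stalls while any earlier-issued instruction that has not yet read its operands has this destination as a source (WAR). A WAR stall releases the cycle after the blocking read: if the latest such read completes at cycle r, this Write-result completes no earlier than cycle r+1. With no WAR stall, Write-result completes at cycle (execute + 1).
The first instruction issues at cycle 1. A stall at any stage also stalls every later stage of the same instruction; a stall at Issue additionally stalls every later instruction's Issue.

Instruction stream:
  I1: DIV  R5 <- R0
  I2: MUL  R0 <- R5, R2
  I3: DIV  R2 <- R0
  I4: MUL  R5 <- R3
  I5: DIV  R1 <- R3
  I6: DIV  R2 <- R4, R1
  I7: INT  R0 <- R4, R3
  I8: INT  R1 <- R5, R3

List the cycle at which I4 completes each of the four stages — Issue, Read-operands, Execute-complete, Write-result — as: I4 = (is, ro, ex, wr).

1) issue 1, read 2, done 10, write 11
2) issue 2, read 12, done 16, write 17  <RAW R5: wait I1 write@11>
3) issue 12, read 18, done 26, write 27  <struct: DIV busy until I1 writes@11 / RAW R0: wait I2 write@17>
4) issue 18, read 19, done 23, write 24  <struct: MUL busy until I2 writes@17>
5) issue 28, read 29, done 37, write 38  <struct: DIV busy until I3 writes@27>
6) issue 39, read 40, done 48, write 49  <struct: DIV busy until I5 writes@38>
7) issue 40, read 41, done 42, write 43
8) issue 44, read 45, done 46, write 47  <struct: INT busy until I7 writes@43>

I4 = (18, 19, 23, 24)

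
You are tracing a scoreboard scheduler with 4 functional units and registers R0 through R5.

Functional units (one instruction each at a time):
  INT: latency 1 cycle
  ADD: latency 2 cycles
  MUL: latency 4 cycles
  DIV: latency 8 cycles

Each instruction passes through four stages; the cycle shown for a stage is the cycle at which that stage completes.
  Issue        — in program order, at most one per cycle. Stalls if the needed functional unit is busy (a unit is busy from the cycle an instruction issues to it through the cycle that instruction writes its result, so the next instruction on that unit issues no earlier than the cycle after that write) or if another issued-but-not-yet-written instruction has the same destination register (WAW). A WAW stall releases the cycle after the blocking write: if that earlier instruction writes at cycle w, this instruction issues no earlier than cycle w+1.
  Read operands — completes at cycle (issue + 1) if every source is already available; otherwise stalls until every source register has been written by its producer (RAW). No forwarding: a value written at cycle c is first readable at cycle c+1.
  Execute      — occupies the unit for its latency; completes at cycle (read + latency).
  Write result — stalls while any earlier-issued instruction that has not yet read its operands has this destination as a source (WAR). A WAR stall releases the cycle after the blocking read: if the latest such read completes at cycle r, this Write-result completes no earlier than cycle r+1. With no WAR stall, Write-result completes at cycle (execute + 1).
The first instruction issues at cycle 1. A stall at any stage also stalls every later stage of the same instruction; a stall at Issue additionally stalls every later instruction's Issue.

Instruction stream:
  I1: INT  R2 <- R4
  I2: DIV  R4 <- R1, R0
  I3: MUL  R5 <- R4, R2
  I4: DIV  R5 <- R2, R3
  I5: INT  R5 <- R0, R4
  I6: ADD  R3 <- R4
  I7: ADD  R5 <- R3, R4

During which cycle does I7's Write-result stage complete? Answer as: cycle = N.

cycle = 40

I1  is:1  ro:2  ex:3  wr:4
I2  is:2  ro:3  ex:11  wr:12
I3  is:3  ro:13  ex:17  wr:18  — RAW R4: wait I2 write@12
I4  is:19  ro:20  ex:28  wr:29  — WAW R5: wait I3 write@18
I5  is:30  ro:31  ex:32  wr:33  — WAW R5: wait I4 write@29
I6  is:31  ro:32  ex:34  wr:35
I7  is:36  ro:37  ex:39  wr:40  — struct: ADD busy until I6 writes@35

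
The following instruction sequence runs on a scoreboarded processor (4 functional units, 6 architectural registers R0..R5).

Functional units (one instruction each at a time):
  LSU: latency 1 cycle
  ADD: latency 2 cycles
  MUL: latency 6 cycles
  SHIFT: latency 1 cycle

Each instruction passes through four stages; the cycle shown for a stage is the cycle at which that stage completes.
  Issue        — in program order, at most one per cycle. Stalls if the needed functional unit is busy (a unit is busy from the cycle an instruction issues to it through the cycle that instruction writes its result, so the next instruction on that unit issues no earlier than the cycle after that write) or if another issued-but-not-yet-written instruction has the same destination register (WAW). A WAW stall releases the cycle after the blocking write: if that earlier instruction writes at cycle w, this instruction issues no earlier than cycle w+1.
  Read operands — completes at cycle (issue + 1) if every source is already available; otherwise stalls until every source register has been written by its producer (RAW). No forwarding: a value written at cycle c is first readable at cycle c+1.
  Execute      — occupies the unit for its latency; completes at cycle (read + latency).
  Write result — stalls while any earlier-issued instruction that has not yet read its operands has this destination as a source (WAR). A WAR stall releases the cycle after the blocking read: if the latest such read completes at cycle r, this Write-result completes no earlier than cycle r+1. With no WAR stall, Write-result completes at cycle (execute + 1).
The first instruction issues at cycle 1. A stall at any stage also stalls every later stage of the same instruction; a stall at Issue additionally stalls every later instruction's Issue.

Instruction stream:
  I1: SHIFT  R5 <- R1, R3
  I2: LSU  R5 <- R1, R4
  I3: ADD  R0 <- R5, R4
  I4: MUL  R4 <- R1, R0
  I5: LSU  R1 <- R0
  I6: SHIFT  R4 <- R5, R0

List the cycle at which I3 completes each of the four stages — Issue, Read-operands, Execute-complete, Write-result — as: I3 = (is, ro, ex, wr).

[1] issue I1 (SHIFT)
[2] I1 read-ops
[3] I1 finished on SHIFT
[4] I1→R5
[5] issue I2 (LSU)
[6] I2 read-ops | issue I3 (ADD)
[7] I2 finished on LSU | issue I4 (MUL)
[8] I2→R5
[9] I3 read-ops | issue I5 (LSU)
[11] I3 finished on ADD
[12] I3→R0
[13] I4 read-ops | I5 read-ops
[14] I5 finished on LSU
[15] I5→R1
[19] I4 finished on MUL
[20] I4→R4
[21] issue I6 (SHIFT)
[22] I6 read-ops
[23] I6 finished on SHIFT
[24] I6→R4

I3 = (6, 9, 11, 12)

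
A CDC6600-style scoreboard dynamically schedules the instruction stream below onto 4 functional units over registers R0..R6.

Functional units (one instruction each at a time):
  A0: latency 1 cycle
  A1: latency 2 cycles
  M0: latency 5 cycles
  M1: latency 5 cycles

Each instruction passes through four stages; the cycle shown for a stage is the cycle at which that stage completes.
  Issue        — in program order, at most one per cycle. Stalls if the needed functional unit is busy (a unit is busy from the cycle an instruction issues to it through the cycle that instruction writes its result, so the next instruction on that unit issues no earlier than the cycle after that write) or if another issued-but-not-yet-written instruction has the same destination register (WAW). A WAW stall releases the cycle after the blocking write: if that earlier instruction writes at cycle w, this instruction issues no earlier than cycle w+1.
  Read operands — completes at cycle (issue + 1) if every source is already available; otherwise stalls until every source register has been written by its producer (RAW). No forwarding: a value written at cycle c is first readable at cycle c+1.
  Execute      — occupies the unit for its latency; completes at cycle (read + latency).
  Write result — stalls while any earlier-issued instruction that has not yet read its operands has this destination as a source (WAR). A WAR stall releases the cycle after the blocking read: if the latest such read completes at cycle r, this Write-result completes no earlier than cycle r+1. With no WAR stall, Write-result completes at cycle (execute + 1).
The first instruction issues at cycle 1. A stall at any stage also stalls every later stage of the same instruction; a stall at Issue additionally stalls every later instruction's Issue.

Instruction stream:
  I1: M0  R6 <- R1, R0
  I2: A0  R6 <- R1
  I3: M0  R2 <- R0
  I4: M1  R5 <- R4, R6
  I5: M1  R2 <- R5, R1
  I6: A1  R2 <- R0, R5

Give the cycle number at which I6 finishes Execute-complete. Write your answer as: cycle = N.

  I1 | 1 | 2 | 7 | 8
  I2 | 9 | 10 | 11 | 12   WAW R6: wait I1 write@8
  I3 | 10 | 11 | 16 | 17
  I4 | 11 | 13 | 18 | 19   RAW R6: wait I2 write@12
  I5 | 20 | 21 | 26 | 27   struct: M1 busy until I4 writes@19
  I6 | 28 | 29 | 31 | 32   WAW R2: wait I5 write@27

cycle = 31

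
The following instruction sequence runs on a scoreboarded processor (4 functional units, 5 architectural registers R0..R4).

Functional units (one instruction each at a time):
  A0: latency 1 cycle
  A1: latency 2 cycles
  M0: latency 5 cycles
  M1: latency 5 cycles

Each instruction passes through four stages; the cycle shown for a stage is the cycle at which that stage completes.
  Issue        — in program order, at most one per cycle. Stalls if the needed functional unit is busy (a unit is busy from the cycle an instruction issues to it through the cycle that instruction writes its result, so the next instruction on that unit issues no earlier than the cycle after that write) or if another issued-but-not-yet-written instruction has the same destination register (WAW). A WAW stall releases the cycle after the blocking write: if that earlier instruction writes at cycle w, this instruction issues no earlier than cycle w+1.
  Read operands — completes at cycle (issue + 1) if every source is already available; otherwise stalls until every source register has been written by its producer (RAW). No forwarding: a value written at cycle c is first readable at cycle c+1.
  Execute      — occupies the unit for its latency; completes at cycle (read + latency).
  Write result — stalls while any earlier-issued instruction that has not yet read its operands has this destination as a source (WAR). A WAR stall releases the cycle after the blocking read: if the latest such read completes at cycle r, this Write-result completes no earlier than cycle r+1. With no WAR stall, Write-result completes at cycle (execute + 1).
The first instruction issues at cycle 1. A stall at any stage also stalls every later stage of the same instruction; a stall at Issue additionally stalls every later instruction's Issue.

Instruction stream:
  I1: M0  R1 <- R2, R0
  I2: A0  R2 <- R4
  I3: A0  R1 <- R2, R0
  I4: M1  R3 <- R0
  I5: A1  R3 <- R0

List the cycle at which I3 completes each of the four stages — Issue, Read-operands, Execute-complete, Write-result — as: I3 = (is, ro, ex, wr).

I3 = (9, 10, 11, 12)

[I1] 1/2/7/8
[I2] 2/3/4/5
[I3] 9/10/11/12  (WAW R1: wait I1 write@8)
[I4] 10/11/16/17
[I5] 18/19/21/22  (WAW R3: wait I4 write@17)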